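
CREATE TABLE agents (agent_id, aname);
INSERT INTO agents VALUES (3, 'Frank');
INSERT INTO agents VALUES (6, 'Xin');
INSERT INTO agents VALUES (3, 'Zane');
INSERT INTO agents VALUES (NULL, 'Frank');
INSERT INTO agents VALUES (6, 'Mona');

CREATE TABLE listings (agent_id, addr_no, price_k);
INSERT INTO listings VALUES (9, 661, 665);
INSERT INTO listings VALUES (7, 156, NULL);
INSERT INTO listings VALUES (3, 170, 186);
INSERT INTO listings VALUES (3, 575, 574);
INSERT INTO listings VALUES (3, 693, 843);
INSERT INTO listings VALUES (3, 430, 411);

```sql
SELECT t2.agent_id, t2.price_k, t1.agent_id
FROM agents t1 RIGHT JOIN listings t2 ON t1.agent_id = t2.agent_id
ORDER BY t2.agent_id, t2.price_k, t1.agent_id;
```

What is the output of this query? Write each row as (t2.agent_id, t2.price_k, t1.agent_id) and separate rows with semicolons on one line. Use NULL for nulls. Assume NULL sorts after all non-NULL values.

RIGHT JOIN keeps every row from `listings`; unmatched rows get NULL for `agents`'s columns.
Matching on t1.agent_id = t2.agent_id. A NULL in a compared column never satisfies the condition.
Matched pairs: 8; unmatched t2 rows kept: 2.

(3, 186, 3); (3, 186, 3); (3, 411, 3); (3, 411, 3); (3, 574, 3); (3, 574, 3); (3, 843, 3); (3, 843, 3); (7, NULL, NULL); (9, 665, NULL)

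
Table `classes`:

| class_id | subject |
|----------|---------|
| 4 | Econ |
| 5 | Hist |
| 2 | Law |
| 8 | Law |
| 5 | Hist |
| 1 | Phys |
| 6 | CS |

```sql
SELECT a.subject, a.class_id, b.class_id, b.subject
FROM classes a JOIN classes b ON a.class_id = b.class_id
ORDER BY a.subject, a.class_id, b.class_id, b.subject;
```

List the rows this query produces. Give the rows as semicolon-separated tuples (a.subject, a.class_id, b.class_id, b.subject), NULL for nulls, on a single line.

(CS, 6, 6, CS); (Econ, 4, 4, Econ); (Hist, 5, 5, Hist); (Hist, 5, 5, Hist); (Hist, 5, 5, Hist); (Hist, 5, 5, Hist); (Law, 2, 2, Law); (Law, 8, 8, Law); (Phys, 1, 1, Phys)

INNER JOIN keeps only pairs where the ON condition holds.
Matching on a.class_id = b.class_id.
- a[0] class_id=4 → 1 match(es) in b → 1 row(s).
- a[1] class_id=5 → 2 match(es) in b → 2 row(s).
- a[2] class_id=2 → 1 match(es) in b → 1 row(s).
- a[3] class_id=8 → 1 match(es) in b → 1 row(s).
- a[4] class_id=5 → 2 match(es) in b → 2 row(s).
- a[5] class_id=1 → 1 match(es) in b → 1 row(s).
- a[6] class_id=6 → 1 match(es) in b → 1 row(s).
After projecting and ordering:
a.subject | a.class_id | b.class_id | b.subject
CS | 6 | 6 | CS
Econ | 4 | 4 | Econ
Hist | 5 | 5 | Hist
Hist | 5 | 5 | Hist
Hist | 5 | 5 | Hist
Hist | 5 | 5 | Hist
Law | 2 | 2 | Law
Law | 8 | 8 | Law
Phys | 1 | 1 | Phys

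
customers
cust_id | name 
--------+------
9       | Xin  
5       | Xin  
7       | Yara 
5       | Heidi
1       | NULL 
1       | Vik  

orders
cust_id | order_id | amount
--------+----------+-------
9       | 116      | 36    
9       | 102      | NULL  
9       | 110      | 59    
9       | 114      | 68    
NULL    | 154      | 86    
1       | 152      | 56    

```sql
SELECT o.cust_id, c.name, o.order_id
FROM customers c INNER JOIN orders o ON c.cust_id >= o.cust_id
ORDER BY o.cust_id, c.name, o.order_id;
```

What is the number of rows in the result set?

10

INNER JOIN keeps only pairs where the ON condition holds.
Matching on c.cust_id >= o.cust_id. A NULL in a compared column never satisfies the condition.
Matched pairs: 10.
Total: 10 rows.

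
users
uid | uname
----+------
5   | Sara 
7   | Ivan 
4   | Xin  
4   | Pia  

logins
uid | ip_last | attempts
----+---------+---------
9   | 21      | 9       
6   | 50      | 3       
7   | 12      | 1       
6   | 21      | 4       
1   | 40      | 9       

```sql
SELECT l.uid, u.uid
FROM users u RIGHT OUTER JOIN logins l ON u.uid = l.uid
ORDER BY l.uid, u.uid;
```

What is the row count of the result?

RIGHT JOIN keeps every row from `logins`; unmatched rows get NULL for `users`'s columns.
Matching on u.uid = l.uid.
Matched pairs: 1; unmatched l rows kept: 4.
Total: 1 matched + 4 padded = 5 rows.

5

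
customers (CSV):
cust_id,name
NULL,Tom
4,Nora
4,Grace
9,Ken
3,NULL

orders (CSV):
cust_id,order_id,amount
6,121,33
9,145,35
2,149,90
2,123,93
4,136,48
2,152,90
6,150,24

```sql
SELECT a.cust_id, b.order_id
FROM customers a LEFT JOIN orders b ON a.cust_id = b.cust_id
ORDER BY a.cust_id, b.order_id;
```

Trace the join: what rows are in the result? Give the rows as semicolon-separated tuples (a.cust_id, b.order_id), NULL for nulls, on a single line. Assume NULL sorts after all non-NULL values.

(3, NULL); (4, 136); (4, 136); (9, 145); (NULL, NULL)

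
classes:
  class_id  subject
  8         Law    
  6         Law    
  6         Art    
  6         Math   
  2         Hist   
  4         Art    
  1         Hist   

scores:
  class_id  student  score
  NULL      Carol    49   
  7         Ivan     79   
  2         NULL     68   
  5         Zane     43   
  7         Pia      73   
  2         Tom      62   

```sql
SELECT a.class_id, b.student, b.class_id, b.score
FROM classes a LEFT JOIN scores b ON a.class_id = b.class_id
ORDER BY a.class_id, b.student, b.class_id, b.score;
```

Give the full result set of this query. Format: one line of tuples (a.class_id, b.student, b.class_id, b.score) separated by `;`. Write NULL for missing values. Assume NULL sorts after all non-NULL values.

LEFT JOIN keeps every row from `classes`; unmatched rows get NULL for `scores`'s columns.
Matching on a.class_id = b.class_id. A NULL in a compared column never satisfies the condition.
- a row (class_id=8): no match → kept, b columns NULL.
- a row (class_id=6): no match → kept, b columns NULL.
- a row (class_id=6): no match → kept, b columns NULL.
- a row (class_id=6): no match → kept, b columns NULL.
- a row (class_id=2): matches 2 b row(s) → 2 output row(s).
- a row (class_id=4): no match → kept, b columns NULL.
- a row (class_id=1): no match → kept, b columns NULL.
After projecting and ordering:
a.class_id | b.student | b.class_id | b.score
1 | NULL | NULL | NULL
2 | Tom | 2 | 62
2 | NULL | 2 | 68
4 | NULL | NULL | NULL
6 | NULL | NULL | NULL
6 | NULL | NULL | NULL
6 | NULL | NULL | NULL
8 | NULL | NULL | NULL

(1, NULL, NULL, NULL); (2, Tom, 2, 62); (2, NULL, 2, 68); (4, NULL, NULL, NULL); (6, NULL, NULL, NULL); (6, NULL, NULL, NULL); (6, NULL, NULL, NULL); (8, NULL, NULL, NULL)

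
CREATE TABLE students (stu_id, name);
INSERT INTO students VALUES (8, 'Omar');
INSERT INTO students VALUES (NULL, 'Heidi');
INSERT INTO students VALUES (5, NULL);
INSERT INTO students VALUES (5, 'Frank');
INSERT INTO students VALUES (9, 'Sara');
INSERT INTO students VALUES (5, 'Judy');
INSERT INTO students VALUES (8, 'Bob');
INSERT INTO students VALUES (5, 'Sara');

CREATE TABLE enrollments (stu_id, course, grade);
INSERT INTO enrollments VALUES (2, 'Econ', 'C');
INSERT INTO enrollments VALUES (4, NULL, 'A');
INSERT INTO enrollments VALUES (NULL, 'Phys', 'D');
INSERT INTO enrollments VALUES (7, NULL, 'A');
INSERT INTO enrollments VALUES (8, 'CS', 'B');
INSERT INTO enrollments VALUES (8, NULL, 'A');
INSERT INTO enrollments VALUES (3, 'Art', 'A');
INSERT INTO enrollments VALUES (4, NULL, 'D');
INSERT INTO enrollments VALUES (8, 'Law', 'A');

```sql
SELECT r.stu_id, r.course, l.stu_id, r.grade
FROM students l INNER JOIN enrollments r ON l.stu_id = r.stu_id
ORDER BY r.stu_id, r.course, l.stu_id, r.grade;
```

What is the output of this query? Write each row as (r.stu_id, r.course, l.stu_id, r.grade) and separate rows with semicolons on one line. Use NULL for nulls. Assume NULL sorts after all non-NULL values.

INNER JOIN keeps only pairs where the ON condition holds.
Matching on l.stu_id = r.stu_id. A NULL in a compared column never satisfies the condition.
- l (stu_id=8) pairs with 3 row(s) of r.
- l (stu_id=NULL) has no partner → excluded.
- l (stu_id=5) has no partner → excluded.
- l (stu_id=5) has no partner → excluded.
- l (stu_id=9) has no partner → excluded.
- l (stu_id=5) has no partner → excluded.
- l (stu_id=8) pairs with 3 row(s) of r.
- l (stu_id=5) has no partner → excluded.
After projecting and ordering:
r.stu_id | r.course | l.stu_id | r.grade
8 | CS | 8 | B
8 | CS | 8 | B
8 | Law | 8 | A
8 | Law | 8 | A
8 | NULL | 8 | A
8 | NULL | 8 | A

(8, CS, 8, B); (8, CS, 8, B); (8, Law, 8, A); (8, Law, 8, A); (8, NULL, 8, A); (8, NULL, 8, A)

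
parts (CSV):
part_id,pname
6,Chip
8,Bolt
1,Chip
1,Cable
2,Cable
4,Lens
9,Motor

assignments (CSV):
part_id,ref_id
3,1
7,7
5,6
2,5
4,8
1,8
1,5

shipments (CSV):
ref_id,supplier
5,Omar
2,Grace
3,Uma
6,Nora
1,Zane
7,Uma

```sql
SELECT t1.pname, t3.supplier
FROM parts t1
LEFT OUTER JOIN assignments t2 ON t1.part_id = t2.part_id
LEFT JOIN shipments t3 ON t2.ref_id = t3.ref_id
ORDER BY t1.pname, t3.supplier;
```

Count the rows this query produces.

9

Joins associate left-to-right: parts LEFT JOIN assignments on part_id gives 9 intermediate row(s).
Then LEFT JOIN `shipments t3` on ref_id: each of those 9 rows is kept; rows whose t2.ref_id has no match in t3 get NULL for t3's columns.
Result: 9 row(s).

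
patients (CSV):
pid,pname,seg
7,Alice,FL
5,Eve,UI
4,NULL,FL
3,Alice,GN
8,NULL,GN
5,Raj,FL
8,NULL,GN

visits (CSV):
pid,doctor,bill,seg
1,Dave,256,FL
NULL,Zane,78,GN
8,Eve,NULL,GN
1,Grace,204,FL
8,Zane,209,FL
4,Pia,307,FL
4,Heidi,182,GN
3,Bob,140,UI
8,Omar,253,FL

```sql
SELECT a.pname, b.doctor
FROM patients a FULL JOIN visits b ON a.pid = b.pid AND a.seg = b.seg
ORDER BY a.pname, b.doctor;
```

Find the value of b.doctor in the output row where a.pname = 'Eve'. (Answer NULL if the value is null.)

NULL

FULL OUTER JOIN keeps every row from both sides; unmatched rows get NULL for the other side's columns.
Matching on a.pid = b.pid AND a.seg = b.seg. A NULL in a compared column never satisfies the condition.
Matched pairs: 3; unmatched a rows kept: 4; unmatched b rows kept: 7.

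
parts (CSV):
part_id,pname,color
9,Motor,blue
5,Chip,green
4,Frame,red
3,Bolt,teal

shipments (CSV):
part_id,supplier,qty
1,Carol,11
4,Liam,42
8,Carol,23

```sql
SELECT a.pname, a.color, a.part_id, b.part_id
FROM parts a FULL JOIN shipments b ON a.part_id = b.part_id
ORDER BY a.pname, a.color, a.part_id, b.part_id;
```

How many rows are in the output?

6

FULL OUTER JOIN keeps every row from both sides; unmatched rows get NULL for the other side's columns.
Matching on a.part_id = b.part_id.
Matched pairs: 1; unmatched a rows kept: 3; unmatched b rows kept: 2.
Total: 1 matched + 5 padded = 6 rows.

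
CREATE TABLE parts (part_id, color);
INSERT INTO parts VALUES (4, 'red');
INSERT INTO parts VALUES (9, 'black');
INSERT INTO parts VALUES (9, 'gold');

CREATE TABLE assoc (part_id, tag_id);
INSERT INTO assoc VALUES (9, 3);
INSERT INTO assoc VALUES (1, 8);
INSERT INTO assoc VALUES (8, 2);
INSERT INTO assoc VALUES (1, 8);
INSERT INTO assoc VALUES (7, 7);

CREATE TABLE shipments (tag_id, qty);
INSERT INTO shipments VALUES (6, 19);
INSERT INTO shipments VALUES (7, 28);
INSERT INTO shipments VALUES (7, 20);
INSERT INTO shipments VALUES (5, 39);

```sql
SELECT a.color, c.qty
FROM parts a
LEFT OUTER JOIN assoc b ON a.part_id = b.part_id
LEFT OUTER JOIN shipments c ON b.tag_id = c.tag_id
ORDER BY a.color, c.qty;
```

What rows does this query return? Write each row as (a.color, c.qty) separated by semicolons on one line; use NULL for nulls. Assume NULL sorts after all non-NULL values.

Step 1 — a LEFT JOIN b on part_id → 3 row(s).
Then LEFT JOIN `shipments c` on tag_id: each of those 3 rows is kept; rows whose b.tag_id has no match in c get NULL for c's columns.

(black, NULL); (gold, NULL); (red, NULL)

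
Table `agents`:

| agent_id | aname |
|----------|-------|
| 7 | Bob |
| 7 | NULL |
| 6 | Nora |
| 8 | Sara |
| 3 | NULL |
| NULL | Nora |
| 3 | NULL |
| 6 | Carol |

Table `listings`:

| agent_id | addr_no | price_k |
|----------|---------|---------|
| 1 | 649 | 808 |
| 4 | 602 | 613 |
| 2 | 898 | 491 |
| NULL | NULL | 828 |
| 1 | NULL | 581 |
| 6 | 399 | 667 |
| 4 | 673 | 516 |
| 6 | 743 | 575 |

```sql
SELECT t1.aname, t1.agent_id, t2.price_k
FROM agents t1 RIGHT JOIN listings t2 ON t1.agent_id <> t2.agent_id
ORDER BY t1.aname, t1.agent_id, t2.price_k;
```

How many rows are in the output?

46

RIGHT JOIN keeps every row from `listings`; unmatched rows get NULL for `agents`'s columns.
Matching on t1.agent_id <> t2.agent_id. A NULL in a compared column never satisfies the condition.
Matched pairs: 45; unmatched t2 rows kept: 1.
Total: 45 matched + 1 padded = 46 rows.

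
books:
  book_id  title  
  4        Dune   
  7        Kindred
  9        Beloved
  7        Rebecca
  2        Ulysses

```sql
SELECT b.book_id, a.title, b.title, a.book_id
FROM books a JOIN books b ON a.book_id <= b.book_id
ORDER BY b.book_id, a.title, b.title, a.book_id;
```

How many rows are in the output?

INNER JOIN keeps only pairs where the ON condition holds.
Matching on a.book_id <= b.book_id.
Matched pairs: 16.
Total: 16 rows.

16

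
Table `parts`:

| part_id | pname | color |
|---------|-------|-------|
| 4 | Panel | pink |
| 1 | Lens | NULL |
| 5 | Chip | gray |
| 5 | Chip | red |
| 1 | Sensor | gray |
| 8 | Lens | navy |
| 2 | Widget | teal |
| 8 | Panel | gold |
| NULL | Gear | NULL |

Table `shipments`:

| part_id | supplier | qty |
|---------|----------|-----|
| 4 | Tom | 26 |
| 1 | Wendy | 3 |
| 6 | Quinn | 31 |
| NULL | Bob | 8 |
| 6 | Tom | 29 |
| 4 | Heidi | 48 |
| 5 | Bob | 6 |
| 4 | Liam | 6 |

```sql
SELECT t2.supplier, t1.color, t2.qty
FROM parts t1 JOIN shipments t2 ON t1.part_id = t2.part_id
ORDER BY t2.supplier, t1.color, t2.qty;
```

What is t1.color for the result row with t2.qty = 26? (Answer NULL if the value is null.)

pink

INNER JOIN keeps only pairs where the ON condition holds.
Matching on t1.part_id = t2.part_id. A NULL in a compared column never satisfies the condition.
- t1[0] part_id=4 → 3 match(es) in t2 → 3 row(s).
- t1[1] part_id=1 → 1 match(es) in t2 → 1 row(s).
- t1[2] part_id=5 → 1 match(es) in t2 → 1 row(s).
- t1[3] part_id=5 → 1 match(es) in t2 → 1 row(s).
- t1[4] part_id=1 → 1 match(es) in t2 → 1 row(s).
- t1[5] part_id=8 → no match; dropped.
- t1[6] part_id=2 → no match; dropped.
- t1[7] part_id=8 → no match; dropped.
- t1[8] part_id=NULL → no match; dropped.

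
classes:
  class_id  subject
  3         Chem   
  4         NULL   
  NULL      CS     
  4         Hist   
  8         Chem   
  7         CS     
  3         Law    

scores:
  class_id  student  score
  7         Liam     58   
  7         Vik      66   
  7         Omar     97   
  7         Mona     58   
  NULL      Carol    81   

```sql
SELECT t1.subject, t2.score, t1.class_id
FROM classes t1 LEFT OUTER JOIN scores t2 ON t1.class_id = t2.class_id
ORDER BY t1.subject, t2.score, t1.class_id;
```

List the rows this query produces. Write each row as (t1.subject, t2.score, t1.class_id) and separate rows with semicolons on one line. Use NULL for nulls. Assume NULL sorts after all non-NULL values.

LEFT JOIN keeps every row from `classes`; unmatched rows get NULL for `scores`'s columns.
Matching on t1.class_id = t2.class_id. A NULL in a compared column never satisfies the condition.
- t1 row (class_id=3): no match → kept, t2 columns NULL.
- t1 row (class_id=4): no match → kept, t2 columns NULL.
- t1 row (class_id=NULL): no match → kept, t2 columns NULL.
- t1 row (class_id=4): no match → kept, t2 columns NULL.
- t1 row (class_id=8): no match → kept, t2 columns NULL.
- t1 row (class_id=7): matches 4 t2 row(s) → 4 output row(s).
- t1 row (class_id=3): no match → kept, t2 columns NULL.
After projecting and ordering:
t1.subject | t2.score | t1.class_id
CS | 58 | 7
CS | 58 | 7
CS | 66 | 7
CS | 97 | 7
CS | NULL | NULL
Chem | NULL | 3
Chem | NULL | 8
Hist | NULL | 4
Law | NULL | 3
NULL | NULL | 4

(CS, 58, 7); (CS, 58, 7); (CS, 66, 7); (CS, 97, 7); (CS, NULL, NULL); (Chem, NULL, 3); (Chem, NULL, 8); (Hist, NULL, 4); (Law, NULL, 3); (NULL, NULL, 4)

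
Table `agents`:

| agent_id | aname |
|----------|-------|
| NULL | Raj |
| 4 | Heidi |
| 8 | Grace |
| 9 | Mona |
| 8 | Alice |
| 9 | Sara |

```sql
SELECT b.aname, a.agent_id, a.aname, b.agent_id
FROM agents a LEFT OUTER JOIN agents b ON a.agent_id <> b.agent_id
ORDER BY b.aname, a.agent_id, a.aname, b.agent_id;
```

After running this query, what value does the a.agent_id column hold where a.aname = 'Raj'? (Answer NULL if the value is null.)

NULL

LEFT JOIN keeps every row from `agents a`; unmatched rows get NULL for `agents b`'s columns.
Matching on a.agent_id <> b.agent_id. A NULL in a compared column never satisfies the condition.
- a (agent_id=NULL) has no partner → padded with NULL.
- a (agent_id=4) pairs with 4 row(s) of b.
- a (agent_id=8) pairs with 3 row(s) of b.
- a (agent_id=9) pairs with 3 row(s) of b.
- a (agent_id=8) pairs with 3 row(s) of b.
- a (agent_id=9) pairs with 3 row(s) of b.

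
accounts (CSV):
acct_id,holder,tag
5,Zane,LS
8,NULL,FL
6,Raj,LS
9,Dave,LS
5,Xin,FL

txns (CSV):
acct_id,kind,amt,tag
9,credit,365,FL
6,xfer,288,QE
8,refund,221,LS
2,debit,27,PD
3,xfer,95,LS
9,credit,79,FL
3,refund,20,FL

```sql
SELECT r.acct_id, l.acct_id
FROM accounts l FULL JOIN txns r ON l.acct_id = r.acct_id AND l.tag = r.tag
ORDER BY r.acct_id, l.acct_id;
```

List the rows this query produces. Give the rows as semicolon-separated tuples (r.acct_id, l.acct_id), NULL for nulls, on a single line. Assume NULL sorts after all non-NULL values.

(2, NULL); (3, NULL); (3, NULL); (6, NULL); (8, NULL); (9, NULL); (9, NULL); (NULL, 5); (NULL, 5); (NULL, 6); (NULL, 8); (NULL, 9)

FULL OUTER JOIN keeps every row from both sides; unmatched rows get NULL for the other side's columns.
Matching on l.acct_id = r.acct_id AND l.tag = r.tag.
- l[0] acct_id=5, tag=LS → no match; kept with NULLs on the r side.
- l[1] acct_id=8, tag=FL → no match; kept with NULLs on the r side.
- l[2] acct_id=6, tag=LS → no match; kept with NULLs on the r side.
- l[3] acct_id=9, tag=LS → no match; kept with NULLs on the r side.
- l[4] acct_id=5, tag=FL → no match; kept with NULLs on the r side.
- 7 row(s) from r found no l partner → padded with NULL.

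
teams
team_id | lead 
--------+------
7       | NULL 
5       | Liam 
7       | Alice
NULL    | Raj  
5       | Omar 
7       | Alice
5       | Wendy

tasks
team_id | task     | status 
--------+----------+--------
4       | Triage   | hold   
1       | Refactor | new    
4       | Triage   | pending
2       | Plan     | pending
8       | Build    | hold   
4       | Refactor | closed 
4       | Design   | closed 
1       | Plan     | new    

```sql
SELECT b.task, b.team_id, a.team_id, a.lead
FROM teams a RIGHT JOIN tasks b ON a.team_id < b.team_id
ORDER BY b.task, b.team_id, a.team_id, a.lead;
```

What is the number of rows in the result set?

RIGHT JOIN keeps every row from `tasks`; unmatched rows get NULL for `teams`'s columns.
Matching on a.team_id < b.team_id. A NULL in a compared column never satisfies the condition.
- a row (team_id=7): matches 1 b row(s) → 1 output row(s).
- a row (team_id=5): matches 1 b row(s) → 1 output row(s).
- a row (team_id=7): matches 1 b row(s) → 1 output row(s).
- a row (team_id=NULL): no match.
- a row (team_id=5): matches 1 b row(s) → 1 output row(s).
- a row (team_id=7): matches 1 b row(s) → 1 output row(s).
- a row (team_id=5): matches 1 b row(s) → 1 output row(s).
- 7 row(s) from b found no a partner → padded with NULL.
Total: 6 matched + 7 padded = 13 rows.

13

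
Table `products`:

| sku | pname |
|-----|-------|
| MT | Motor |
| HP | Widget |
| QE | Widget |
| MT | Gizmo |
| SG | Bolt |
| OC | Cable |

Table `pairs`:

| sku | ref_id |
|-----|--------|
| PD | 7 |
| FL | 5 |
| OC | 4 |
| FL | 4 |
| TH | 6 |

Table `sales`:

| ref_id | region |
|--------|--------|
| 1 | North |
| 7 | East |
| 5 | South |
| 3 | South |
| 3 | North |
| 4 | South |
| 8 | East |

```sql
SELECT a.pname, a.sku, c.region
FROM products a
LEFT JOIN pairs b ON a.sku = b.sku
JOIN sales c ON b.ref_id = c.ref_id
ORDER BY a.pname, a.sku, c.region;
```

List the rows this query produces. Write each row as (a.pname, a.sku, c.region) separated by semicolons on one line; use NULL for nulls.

Step 1 — a LEFT JOIN b on sku → 6 row(s).
Then INNER JOIN `sales c` on ref_id: keep only rows whose b.ref_id appears in c.

(Cable, OC, South)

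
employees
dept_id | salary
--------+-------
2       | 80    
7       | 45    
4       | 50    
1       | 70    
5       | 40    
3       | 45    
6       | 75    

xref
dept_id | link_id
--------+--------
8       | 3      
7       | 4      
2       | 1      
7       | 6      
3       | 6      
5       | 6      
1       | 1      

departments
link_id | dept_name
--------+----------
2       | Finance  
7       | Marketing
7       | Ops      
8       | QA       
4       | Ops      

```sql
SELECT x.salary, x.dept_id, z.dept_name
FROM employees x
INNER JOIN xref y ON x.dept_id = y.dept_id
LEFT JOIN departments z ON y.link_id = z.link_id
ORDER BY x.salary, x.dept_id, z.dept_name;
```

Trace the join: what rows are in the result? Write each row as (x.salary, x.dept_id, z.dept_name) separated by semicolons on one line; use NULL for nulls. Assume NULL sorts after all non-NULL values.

(40, 5, NULL); (45, 3, NULL); (45, 7, Ops); (45, 7, NULL); (70, 1, NULL); (80, 2, NULL)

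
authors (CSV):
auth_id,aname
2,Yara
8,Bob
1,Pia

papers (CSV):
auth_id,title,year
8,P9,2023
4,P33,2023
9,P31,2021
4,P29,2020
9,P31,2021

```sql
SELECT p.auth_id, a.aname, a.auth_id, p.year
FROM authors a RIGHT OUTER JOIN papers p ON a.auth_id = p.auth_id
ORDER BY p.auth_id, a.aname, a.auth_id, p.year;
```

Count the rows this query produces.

RIGHT JOIN keeps every row from `papers`; unmatched rows get NULL for `authors`'s columns.
Matching on a.auth_id = p.auth_id.
- a[0] auth_id=2 → no match.
- a[1] auth_id=8 → 1 match(es) in p → 1 row(s).
- a[2] auth_id=1 → no match.
- plus 4 unmatched p row(s), each kept with NULL a columns.
Total: 1 matched + 4 padded = 5 rows.

5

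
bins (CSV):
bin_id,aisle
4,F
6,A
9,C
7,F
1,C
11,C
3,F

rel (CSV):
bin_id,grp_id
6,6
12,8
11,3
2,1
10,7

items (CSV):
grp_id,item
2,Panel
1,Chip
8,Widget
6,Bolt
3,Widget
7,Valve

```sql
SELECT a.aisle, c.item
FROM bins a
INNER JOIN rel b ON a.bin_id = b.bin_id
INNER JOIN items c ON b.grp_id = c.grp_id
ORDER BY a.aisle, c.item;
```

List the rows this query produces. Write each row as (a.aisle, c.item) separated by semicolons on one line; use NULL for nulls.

Evaluate left to right. First `bins a INNER JOIN rel b` on bin_id: 2 row(s).
Then INNER JOIN `items c` on grp_id: keep only rows whose b.grp_id appears in c.

(A, Bolt); (C, Widget)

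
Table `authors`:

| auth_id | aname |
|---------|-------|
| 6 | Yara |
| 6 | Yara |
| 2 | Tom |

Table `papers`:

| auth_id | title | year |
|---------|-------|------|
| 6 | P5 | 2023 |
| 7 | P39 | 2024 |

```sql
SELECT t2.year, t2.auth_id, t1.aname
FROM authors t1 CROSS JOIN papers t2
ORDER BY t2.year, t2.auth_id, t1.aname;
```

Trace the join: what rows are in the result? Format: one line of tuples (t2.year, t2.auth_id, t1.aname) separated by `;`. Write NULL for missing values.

CROSS JOIN pairs every row of `authors` with every row of `papers`: 3 × 2 = 6 rows.
After projecting and ordering:
t2.year | t2.auth_id | t1.aname
2023 | 6 | Tom
2023 | 6 | Yara
2023 | 6 | Yara
2024 | 7 | Tom
2024 | 7 | Yara
2024 | 7 | Yara

(2023, 6, Tom); (2023, 6, Yara); (2023, 6, Yara); (2024, 7, Tom); (2024, 7, Yara); (2024, 7, Yara)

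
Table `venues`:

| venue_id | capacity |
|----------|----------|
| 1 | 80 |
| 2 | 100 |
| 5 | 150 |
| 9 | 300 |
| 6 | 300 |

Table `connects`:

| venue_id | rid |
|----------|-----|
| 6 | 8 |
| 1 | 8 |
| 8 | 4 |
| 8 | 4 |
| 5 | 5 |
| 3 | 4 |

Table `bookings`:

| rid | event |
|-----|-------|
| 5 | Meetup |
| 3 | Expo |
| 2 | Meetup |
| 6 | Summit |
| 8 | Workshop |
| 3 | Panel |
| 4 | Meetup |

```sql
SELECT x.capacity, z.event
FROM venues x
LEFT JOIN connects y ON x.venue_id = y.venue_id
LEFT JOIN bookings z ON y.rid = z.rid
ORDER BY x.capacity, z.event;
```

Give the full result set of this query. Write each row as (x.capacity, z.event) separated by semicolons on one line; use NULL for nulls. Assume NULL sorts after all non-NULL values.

(80, Workshop); (100, NULL); (150, Meetup); (300, Workshop); (300, NULL)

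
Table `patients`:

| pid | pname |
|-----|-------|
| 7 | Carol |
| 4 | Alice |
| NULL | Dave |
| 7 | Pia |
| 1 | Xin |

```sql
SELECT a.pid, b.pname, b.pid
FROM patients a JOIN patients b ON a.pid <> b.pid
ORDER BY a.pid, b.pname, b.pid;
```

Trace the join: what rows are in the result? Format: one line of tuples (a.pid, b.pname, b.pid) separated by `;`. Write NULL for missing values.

INNER JOIN keeps only pairs where the ON condition holds.
Matching on a.pid <> b.pid. A NULL in a compared column never satisfies the condition.
- a[0] pid=7 → 2 match(es) in b → 2 row(s).
- a[1] pid=4 → 3 match(es) in b → 3 row(s).
- a[2] pid=NULL → no match; dropped.
- a[3] pid=7 → 2 match(es) in b → 2 row(s).
- a[4] pid=1 → 3 match(es) in b → 3 row(s).
After projecting and ordering:
a.pid | b.pname | b.pid
1 | Alice | 4
1 | Carol | 7
1 | Pia | 7
4 | Carol | 7
4 | Pia | 7
4 | Xin | 1
7 | Alice | 4
7 | Alice | 4
7 | Xin | 1
7 | Xin | 1

(1, Alice, 4); (1, Carol, 7); (1, Pia, 7); (4, Carol, 7); (4, Pia, 7); (4, Xin, 1); (7, Alice, 4); (7, Alice, 4); (7, Xin, 1); (7, Xin, 1)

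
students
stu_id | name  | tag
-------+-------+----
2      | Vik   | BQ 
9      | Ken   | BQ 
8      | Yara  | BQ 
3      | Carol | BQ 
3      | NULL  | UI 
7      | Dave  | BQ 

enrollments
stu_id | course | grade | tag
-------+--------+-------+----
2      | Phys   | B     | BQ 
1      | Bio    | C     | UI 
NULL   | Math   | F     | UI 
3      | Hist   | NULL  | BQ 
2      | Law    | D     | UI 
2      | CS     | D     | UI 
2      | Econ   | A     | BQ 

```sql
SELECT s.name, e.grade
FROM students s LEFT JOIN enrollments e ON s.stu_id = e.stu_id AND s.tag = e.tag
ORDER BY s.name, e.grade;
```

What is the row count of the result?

7

LEFT JOIN keeps every row from `students`; unmatched rows get NULL for `enrollments`'s columns.
Matching on s.stu_id = e.stu_id AND s.tag = e.tag. A NULL in a compared column never satisfies the condition.
- s (stu_id=2, tag=BQ) pairs with 2 row(s) of e.
- s (stu_id=9, tag=BQ) has no partner → padded with NULL.
- s (stu_id=8, tag=BQ) has no partner → padded with NULL.
- s (stu_id=3, tag=BQ) pairs with 1 row(s) of e.
- s (stu_id=3, tag=UI) has no partner → padded with NULL.
- s (stu_id=7, tag=BQ) has no partner → padded with NULL.
Total: 3 matched + 4 padded = 7 rows.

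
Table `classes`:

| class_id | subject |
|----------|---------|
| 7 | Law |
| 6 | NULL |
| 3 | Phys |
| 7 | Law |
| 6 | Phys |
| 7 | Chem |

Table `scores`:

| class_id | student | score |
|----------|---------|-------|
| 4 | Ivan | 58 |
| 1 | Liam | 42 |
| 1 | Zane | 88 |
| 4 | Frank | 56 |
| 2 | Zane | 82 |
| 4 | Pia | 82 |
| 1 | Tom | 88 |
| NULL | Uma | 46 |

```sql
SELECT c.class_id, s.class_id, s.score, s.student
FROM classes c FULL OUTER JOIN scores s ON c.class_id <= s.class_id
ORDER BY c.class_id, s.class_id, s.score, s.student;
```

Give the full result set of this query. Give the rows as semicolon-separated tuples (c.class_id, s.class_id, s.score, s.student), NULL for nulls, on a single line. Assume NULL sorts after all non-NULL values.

FULL OUTER JOIN keeps every row from both sides; unmatched rows get NULL for the other side's columns.
Matching on c.class_id <= s.class_id. A NULL in a compared column never satisfies the condition.
Matched pairs: 3; unmatched c rows kept: 5; unmatched s rows kept: 5.

(3, 4, 56, Frank); (3, 4, 58, Ivan); (3, 4, 82, Pia); (6, NULL, NULL, NULL); (6, NULL, NULL, NULL); (7, NULL, NULL, NULL); (7, NULL, NULL, NULL); (7, NULL, NULL, NULL); (NULL, 1, 42, Liam); (NULL, 1, 88, Tom); (NULL, 1, 88, Zane); (NULL, 2, 82, Zane); (NULL, NULL, 46, Uma)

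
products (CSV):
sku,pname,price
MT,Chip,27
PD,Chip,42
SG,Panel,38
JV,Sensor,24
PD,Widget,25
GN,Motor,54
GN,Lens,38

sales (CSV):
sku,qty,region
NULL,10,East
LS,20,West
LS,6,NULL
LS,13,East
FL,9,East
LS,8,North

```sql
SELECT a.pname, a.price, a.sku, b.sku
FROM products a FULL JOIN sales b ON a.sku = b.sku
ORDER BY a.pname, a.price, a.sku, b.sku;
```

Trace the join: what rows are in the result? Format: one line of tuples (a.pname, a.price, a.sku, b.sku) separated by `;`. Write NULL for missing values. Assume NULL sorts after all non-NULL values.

FULL OUTER JOIN keeps every row from both sides; unmatched rows get NULL for the other side's columns.
Matching on a.sku = b.sku. A NULL in a compared column never satisfies the condition.
- sku=MT: no b row matches, row kept with b columns NULL.
- sku=PD: no b row matches, row kept with b columns NULL.
- sku=SG: no b row matches, row kept with b columns NULL.
- sku=JV: no b row matches, row kept with b columns NULL.
- sku=PD: no b row matches, row kept with b columns NULL.
- sku=GN: no b row matches, row kept with b columns NULL.
- sku=GN: no b row matches, row kept with b columns NULL.
- 6 row(s) from b found no a partner → padded with NULL.

(Chip, 27, MT, NULL); (Chip, 42, PD, NULL); (Lens, 38, GN, NULL); (Motor, 54, GN, NULL); (Panel, 38, SG, NULL); (Sensor, 24, JV, NULL); (Widget, 25, PD, NULL); (NULL, NULL, NULL, FL); (NULL, NULL, NULL, LS); (NULL, NULL, NULL, LS); (NULL, NULL, NULL, LS); (NULL, NULL, NULL, LS); (NULL, NULL, NULL, NULL)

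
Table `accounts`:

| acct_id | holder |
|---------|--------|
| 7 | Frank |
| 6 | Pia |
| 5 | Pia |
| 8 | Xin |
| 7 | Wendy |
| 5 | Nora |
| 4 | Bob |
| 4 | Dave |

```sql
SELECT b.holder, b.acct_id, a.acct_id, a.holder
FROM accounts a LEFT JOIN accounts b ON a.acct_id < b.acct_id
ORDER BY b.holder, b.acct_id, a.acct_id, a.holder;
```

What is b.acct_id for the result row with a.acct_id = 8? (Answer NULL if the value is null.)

NULL

LEFT JOIN keeps every row from `accounts a`; unmatched rows get NULL for `accounts b`'s columns.
Matching on a.acct_id < b.acct_id.
Matched pairs: 25; unmatched a rows kept: 1.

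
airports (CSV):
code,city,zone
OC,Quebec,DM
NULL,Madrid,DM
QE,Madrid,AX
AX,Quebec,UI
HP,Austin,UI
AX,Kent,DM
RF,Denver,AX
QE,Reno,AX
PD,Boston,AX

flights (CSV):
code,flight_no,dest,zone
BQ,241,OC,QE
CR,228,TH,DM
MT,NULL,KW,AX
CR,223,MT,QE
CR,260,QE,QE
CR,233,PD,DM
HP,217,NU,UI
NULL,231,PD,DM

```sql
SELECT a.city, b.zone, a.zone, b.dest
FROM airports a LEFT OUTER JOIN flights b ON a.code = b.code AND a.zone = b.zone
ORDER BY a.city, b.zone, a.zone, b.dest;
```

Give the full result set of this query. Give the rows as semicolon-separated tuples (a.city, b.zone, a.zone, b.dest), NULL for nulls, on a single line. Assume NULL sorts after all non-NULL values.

LEFT JOIN keeps every row from `airports`; unmatched rows get NULL for `flights`'s columns.
Matching on a.code = b.code AND a.zone = b.zone. A NULL in a compared column never satisfies the condition.
- a[0] code=OC, zone=DM → no match; kept with NULLs on the b side.
- a[1] code=NULL, zone=DM → no match; kept with NULLs on the b side.
- a[2] code=QE, zone=AX → no match; kept with NULLs on the b side.
- a[3] code=AX, zone=UI → no match; kept with NULLs on the b side.
- a[4] code=HP, zone=UI → 1 match(es) in b → 1 row(s).
- a[5] code=AX, zone=DM → no match; kept with NULLs on the b side.
- a[6] code=RF, zone=AX → no match; kept with NULLs on the b side.
- a[7] code=QE, zone=AX → no match; kept with NULLs on the b side.
- a[8] code=PD, zone=AX → no match; kept with NULLs on the b side.
After projecting and ordering:
a.city | b.zone | a.zone | b.dest
Austin | UI | UI | NU
Boston | NULL | AX | NULL
Denver | NULL | AX | NULL
Kent | NULL | DM | NULL
Madrid | NULL | AX | NULL
Madrid | NULL | DM | NULL
Quebec | NULL | DM | NULL
Quebec | NULL | UI | NULL
Reno | NULL | AX | NULL

(Austin, UI, UI, NU); (Boston, NULL, AX, NULL); (Denver, NULL, AX, NULL); (Kent, NULL, DM, NULL); (Madrid, NULL, AX, NULL); (Madrid, NULL, DM, NULL); (Quebec, NULL, DM, NULL); (Quebec, NULL, UI, NULL); (Reno, NULL, AX, NULL)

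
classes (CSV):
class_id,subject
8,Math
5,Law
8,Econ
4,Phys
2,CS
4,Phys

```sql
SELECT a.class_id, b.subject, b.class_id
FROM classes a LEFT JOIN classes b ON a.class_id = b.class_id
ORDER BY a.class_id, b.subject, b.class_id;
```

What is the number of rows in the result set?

LEFT JOIN keeps every row from `classes a`; unmatched rows get NULL for `classes b`'s columns.
Matching on a.class_id = b.class_id.
- a[0] class_id=8 → 2 match(es) in b → 2 row(s).
- a[1] class_id=5 → 1 match(es) in b → 1 row(s).
- a[2] class_id=8 → 2 match(es) in b → 2 row(s).
- a[3] class_id=4 → 2 match(es) in b → 2 row(s).
- a[4] class_id=2 → 1 match(es) in b → 1 row(s).
- a[5] class_id=4 → 2 match(es) in b → 2 row(s).
Total: 10 rows.

10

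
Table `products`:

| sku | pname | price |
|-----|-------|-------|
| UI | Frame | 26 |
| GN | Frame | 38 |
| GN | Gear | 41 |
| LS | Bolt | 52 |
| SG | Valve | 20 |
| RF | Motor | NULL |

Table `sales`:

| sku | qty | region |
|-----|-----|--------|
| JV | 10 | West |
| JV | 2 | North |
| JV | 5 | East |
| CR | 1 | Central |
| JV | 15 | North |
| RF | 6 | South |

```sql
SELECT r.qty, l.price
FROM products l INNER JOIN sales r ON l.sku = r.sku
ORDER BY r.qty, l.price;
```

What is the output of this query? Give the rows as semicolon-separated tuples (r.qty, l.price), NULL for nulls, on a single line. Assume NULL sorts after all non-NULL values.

(6, NULL)

INNER JOIN keeps only pairs where the ON condition holds.
Matching on l.sku = r.sku.
- l[0] sku=UI → no match; dropped.
- l[1] sku=GN → no match; dropped.
- l[2] sku=GN → no match; dropped.
- l[3] sku=LS → no match; dropped.
- l[4] sku=SG → no match; dropped.
- l[5] sku=RF → 1 match(es) in r → 1 row(s).
After projecting and ordering:
r.qty | l.price
6 | NULL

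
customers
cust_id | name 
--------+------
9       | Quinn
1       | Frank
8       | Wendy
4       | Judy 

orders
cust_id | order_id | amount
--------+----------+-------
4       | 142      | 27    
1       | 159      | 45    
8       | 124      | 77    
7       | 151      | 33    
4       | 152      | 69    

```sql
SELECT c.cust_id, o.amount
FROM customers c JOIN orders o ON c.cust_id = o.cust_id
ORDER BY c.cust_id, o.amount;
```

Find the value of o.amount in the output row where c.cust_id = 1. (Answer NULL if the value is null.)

45

INNER JOIN keeps only pairs where the ON condition holds.
Matching on c.cust_id = o.cust_id.
- c row (cust_id=9): no match → dropped.
- c row (cust_id=1): matches 1 o row(s) → 1 output row(s).
- c row (cust_id=8): matches 1 o row(s) → 1 output row(s).
- c row (cust_id=4): matches 2 o row(s) → 2 output row(s).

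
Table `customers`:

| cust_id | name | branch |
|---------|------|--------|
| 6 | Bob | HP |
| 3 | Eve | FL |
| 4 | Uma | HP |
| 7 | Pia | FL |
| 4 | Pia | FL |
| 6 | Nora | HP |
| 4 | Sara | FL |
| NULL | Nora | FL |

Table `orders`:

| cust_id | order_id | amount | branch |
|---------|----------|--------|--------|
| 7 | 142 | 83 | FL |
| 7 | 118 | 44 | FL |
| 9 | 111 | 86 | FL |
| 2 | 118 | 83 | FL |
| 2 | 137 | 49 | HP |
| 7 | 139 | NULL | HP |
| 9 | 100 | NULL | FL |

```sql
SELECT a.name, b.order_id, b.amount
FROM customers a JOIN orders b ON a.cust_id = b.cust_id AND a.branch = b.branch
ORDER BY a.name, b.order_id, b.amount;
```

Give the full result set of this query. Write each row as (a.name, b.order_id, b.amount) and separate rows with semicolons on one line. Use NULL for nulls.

(Pia, 118, 44); (Pia, 142, 83)

INNER JOIN keeps only pairs where the ON condition holds.
Matching on a.cust_id = b.cust_id AND a.branch = b.branch. A NULL in a compared column never satisfies the condition.
Matched pairs: 2.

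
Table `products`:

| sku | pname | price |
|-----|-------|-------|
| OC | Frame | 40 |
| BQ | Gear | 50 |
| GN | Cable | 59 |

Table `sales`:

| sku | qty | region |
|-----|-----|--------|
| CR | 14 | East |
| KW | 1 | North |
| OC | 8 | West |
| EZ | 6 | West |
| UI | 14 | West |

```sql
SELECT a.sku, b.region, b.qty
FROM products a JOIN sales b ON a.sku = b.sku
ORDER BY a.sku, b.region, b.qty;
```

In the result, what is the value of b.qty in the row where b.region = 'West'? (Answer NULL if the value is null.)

8

INNER JOIN keeps only pairs where the ON condition holds.
Matching on a.sku = b.sku.
- sku=OC: 1 matching b row(s), so 1 row(s) emitted.
- sku=BQ: no matching b row, dropped.
- sku=GN: no matching b row, dropped.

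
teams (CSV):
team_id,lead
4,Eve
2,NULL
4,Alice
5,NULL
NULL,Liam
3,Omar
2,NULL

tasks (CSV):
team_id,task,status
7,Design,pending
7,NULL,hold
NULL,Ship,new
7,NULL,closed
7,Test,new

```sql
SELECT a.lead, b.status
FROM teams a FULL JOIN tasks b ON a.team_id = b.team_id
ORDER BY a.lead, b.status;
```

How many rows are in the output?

FULL OUTER JOIN keeps every row from both sides; unmatched rows get NULL for the other side's columns.
Matching on a.team_id = b.team_id. A NULL in a compared column never satisfies the condition.
Matched pairs: 0; unmatched a rows kept: 7; unmatched b rows kept: 5.
Total: 0 matched + 12 padded = 12 rows.

12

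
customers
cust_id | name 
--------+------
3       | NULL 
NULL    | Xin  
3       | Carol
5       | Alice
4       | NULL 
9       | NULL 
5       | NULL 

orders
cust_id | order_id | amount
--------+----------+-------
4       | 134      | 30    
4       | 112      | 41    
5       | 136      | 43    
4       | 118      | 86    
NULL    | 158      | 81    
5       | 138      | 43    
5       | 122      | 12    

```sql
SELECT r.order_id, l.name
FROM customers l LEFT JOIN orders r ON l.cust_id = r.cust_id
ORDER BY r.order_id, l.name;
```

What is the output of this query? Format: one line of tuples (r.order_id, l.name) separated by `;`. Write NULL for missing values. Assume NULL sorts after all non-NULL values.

(112, NULL); (118, NULL); (122, Alice); (122, NULL); (134, NULL); (136, Alice); (136, NULL); (138, Alice); (138, NULL); (NULL, Carol); (NULL, Xin); (NULL, NULL); (NULL, NULL)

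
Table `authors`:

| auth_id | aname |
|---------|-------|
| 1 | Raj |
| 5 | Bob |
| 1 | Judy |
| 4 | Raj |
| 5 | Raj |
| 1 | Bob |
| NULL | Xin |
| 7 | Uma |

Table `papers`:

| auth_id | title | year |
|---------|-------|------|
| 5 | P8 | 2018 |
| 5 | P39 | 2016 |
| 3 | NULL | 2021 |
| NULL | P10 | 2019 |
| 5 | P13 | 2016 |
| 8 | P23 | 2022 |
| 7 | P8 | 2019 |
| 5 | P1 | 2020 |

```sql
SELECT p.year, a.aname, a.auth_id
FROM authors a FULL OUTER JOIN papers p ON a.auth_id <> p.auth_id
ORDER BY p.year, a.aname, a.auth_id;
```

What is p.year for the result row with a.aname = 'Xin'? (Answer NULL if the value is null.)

NULL

FULL OUTER JOIN keeps every row from both sides; unmatched rows get NULL for the other side's columns.
Matching on a.auth_id <> p.auth_id. A NULL in a compared column never satisfies the condition.
- a (auth_id=1) pairs with 7 row(s) of p.
- a (auth_id=5) pairs with 3 row(s) of p.
- a (auth_id=1) pairs with 7 row(s) of p.
- a (auth_id=4) pairs with 7 row(s) of p.
- a (auth_id=5) pairs with 3 row(s) of p.
- a (auth_id=1) pairs with 7 row(s) of p.
- a (auth_id=NULL) has no partner → padded with NULL.
- a (auth_id=7) pairs with 6 row(s) of p.
- 1 row(s) from p found no a partner → padded with NULL.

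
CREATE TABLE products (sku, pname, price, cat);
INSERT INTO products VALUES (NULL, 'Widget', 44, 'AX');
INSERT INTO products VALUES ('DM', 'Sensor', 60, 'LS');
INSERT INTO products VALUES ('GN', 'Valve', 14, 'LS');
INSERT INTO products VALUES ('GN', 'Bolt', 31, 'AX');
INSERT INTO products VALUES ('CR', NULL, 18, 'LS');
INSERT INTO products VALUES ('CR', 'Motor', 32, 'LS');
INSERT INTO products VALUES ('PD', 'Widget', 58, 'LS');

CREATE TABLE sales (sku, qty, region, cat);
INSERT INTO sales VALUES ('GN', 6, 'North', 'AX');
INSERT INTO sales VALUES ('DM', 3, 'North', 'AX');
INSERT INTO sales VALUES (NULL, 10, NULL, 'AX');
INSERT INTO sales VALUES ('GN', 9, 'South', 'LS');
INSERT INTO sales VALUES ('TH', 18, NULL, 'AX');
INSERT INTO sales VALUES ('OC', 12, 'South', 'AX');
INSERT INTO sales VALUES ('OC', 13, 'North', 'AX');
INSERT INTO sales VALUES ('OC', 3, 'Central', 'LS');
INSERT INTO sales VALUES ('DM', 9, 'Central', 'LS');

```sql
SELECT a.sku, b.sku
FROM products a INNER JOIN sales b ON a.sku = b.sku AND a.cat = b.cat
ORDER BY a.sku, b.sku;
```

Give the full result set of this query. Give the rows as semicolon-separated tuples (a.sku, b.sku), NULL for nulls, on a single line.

(DM, DM); (GN, GN); (GN, GN)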